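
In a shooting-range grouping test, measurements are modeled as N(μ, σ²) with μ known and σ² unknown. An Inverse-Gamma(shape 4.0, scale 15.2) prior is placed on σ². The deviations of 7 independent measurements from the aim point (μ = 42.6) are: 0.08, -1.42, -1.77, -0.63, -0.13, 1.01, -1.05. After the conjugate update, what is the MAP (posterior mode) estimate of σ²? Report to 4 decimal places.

With known mean μ and an Inverse-Gamma(α, β) prior on σ², the Normal likelihood is conjugate: posterior is Inv-Gamma(α + n/2, β + Σ(xᵢ−μ)²/2).
Σ(xᵢ−μ)² = (0.08)² + (-1.42)² + (-1.77)² + (-0.63)² + (-0.13)² + (1.01)² + (-1.05)² = 7.6921.
Posterior: Inv-Gamma(4.0 + 7/2, 15.2 + 7.6921/2) = Inv-Gamma(7.50, 19.04605).
Mode = β/(α+1) = 19.04605/8.50 = 2.2407.

2.2407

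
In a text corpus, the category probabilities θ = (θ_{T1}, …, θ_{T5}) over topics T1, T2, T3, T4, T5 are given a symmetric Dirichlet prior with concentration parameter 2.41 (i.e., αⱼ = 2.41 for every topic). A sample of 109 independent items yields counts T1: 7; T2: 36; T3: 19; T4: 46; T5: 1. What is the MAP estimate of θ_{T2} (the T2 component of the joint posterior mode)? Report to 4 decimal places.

0.3224

The Dirichlet prior is conjugate to the Multinomial likelihood: each posterior αⱼ = prior αⱼ + observed count nⱼ.
Posterior concentration: (9.41, 38.41, 21.41, 48.41, 3.41), total = 121.05.
Joint mode component: (α_{T2}−1)/(Σα−K) = 37.41/116.05 = 0.3224.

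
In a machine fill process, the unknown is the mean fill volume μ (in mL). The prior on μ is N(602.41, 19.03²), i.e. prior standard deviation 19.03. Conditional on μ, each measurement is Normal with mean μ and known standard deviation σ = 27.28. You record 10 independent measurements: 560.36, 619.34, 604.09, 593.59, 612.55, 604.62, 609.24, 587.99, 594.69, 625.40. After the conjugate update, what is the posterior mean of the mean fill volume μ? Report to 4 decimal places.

601.3955

For Normal data with known variance σ², a Normal(μ₀, σ₀²) prior on μ is conjugate. Posterior precision = 1/σ₀² + n/σ²; posterior mean is the precision-weighted average of μ₀ and x̄.
Σxᵢ = 560.36 + 619.34 + 604.09 + 593.59 + 612.55 + 604.62 + 609.24 + 587.99 + 594.69 + 625.40 = 6011.87, so n·x̄ = 6011.87.
σ₀² = 19.03² = 362.1409, σ² = 27.28² = 744.1984; σ² + n·σ₀² = 744.1984 + 10·362.1409 = 4365.6074.
Posterior mean = (μ₀/σ₀² + n·x̄/σ²)/(1/σ₀² + n/σ²) = (σ²·μ₀ + σ₀²·n·x̄)/(σ² + n·σ₀²) = (744.1984·602.41 + 362.1409·6011.87)/4365.6074 = 2625456.570627/4365.6074 = 601.3955.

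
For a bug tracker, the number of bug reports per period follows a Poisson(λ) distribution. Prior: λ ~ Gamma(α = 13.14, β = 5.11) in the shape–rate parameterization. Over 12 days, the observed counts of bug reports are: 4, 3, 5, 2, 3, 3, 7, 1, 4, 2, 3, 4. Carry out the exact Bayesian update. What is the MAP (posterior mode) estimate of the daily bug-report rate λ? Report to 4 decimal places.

With a Gamma(shape α, rate β) prior, the Poisson likelihood is conjugate: the posterior is Gamma(α + ΣXᵢ, β + n).
Sum of counts S = 41 over n = 12 days.
Posterior: Gamma(α+S, β+n) = Gamma(13.14+41, 5.11+12) = Gamma(54.14, 17.11).
Mode of Gamma(α,β) for α≥1 is (α−1)/β = 53.14/17.11 = 3.1058.

3.1058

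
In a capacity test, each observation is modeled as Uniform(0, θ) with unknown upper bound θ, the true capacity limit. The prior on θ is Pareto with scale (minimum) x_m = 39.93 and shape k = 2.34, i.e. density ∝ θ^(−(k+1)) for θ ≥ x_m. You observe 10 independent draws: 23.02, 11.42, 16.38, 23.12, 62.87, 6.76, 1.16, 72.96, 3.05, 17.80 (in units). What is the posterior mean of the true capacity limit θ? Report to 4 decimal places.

A Pareto(scale x_m, shape k) prior on the upper bound θ of Uniform(0, θ) is conjugate: posterior is Pareto(max(x_m, max xᵢ), k + n).
Sample maximum = 72.96; prior scale x_m = 39.93 → posterior scale = max = 72.96.
Posterior shape = 2.34 + 10 = 12.34.
E[θ|data] = k·x_m/(k−1) = 12.34·72.96/11.34 = 79.3939.

79.3939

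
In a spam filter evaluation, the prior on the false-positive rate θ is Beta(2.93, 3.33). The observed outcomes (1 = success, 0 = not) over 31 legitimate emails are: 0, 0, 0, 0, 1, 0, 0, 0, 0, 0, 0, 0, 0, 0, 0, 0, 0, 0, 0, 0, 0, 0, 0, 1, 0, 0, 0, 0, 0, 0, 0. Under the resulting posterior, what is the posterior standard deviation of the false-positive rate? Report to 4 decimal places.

The Beta prior is conjugate to a Binomial/Bernoulli likelihood; the update adds successes to α and failures to β.
Posterior: Beta(α+k, β+n−k) = Beta(2.93+2, 3.33+29) = Beta(4.93, 32.33).
Var = αβ/((α+β)²(α+β+1)) = 4.93·32.33/(37.26²·38.26) = 0.00300070; SD = √0.00300070 = 0.0548.

0.0548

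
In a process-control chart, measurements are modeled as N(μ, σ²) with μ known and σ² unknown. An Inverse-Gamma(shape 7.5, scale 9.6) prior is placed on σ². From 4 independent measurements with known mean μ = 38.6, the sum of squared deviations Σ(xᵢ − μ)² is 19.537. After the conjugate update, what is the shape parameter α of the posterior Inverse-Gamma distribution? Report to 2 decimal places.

With known mean μ and an Inverse-Gamma(α, β) prior on σ², the Normal likelihood is conjugate: posterior is Inv-Gamma(α + n/2, β + Σ(xᵢ−μ)²/2).
Posterior: Inv-Gamma(7.5 + 4/2, 9.6 + 19.537/2) = Inv-Gamma(9.50, 19.3685).
Posterior α = 9.50.

9.50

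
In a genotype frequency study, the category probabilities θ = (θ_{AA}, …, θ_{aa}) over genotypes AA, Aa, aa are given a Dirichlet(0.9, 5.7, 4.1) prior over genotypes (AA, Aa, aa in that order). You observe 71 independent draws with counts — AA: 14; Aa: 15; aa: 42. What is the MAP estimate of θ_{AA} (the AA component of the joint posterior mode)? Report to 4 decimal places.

0.1766

The Dirichlet prior is conjugate to the Multinomial likelihood: each posterior αⱼ = prior αⱼ + observed count nⱼ.
Posterior concentration: (14.9, 20.7, 46.1), total = 81.7.
Joint mode component: (α_{AA}−1)/(Σα−K) = 13.9/78.7 = 0.1766.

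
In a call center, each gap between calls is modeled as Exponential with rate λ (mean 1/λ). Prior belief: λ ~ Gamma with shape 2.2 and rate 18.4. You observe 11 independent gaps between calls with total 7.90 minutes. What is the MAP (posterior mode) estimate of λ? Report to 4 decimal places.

With a Gamma(shape α, rate β) prior on the exponential rate λ, the posterior after n observations with total T = Σxᵢ is Gamma(α+n, β+T).
Posterior: Gamma(2.2+11, 18.4+7.90) = Gamma(13.2, 26.30).
Mode = (α−1)/β = 0.4639.

0.4639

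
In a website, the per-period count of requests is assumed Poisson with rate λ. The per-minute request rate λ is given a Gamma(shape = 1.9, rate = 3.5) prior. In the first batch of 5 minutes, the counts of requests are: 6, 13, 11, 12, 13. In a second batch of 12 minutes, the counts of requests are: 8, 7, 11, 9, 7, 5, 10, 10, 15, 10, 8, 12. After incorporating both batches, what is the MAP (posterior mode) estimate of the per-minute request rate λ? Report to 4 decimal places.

With a Gamma(shape α, rate β) prior, the Poisson likelihood is conjugate: the posterior is Gamma(α + ΣXᵢ, β + n).
Batch 1: sum of counts S = 55 over n = 5 minutes.
After batch 1: Gamma(α+S, β+n) = Gamma(1.9+55, 3.5+5) = Gamma(56.9, 8.5).
Batch 2: sum of counts S = 112 over n = 12 minutes.
After batch 2: Gamma(α+S, β+n) = Gamma(56.9+112, 8.5+12) = Gamma(168.9, 20.5).
Mode of Gamma(α,β) for α≥1 is (α−1)/β = 167.9/20.5 = 8.1902.

8.1902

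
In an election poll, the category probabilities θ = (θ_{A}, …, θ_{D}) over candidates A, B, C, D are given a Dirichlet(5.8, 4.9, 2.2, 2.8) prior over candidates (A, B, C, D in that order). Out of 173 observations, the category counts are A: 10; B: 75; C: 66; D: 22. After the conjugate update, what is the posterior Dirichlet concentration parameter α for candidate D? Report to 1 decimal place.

The Dirichlet prior is conjugate to the Multinomial likelihood: each posterior αⱼ = prior αⱼ + observed count nⱼ.
Posterior concentration: (15.8, 79.9, 68.2, 24.8), total = 188.7.
α_{D} = 2.8 + 22 = 24.8.

24.8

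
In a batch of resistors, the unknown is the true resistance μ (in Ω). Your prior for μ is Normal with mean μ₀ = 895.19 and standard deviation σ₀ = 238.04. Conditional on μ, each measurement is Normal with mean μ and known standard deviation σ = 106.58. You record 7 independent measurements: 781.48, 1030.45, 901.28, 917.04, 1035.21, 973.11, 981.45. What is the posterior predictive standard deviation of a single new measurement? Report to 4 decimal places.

For Normal data with known variance σ², a Normal(μ₀, σ₀²) prior on μ is conjugate. Posterior precision = 1/σ₀² + n/σ²; posterior mean is the precision-weighted average of μ₀ and x̄.
σ₀² = 238.04² = 56663.0416, σ² = 106.58² = 11359.2964; σ² + n·σ₀² = 11359.2964 + 7·56663.0416 = 408000.5876.
Posterior precision = 1/σ₀² + n/σ² = 1/56663.0416 + 7/11359.2964 = (σ² + n·σ₀²)/(σ₀²σ²) = 408000.5876/(56663.0416·11359.2964); posterior variance σₙ² = σ₀²σ²/(σ² + n·σ₀²) = 56663.0416·11359.2964/408000.5876 = 1577.576857.
Predictive variance for one new observation = σₙ² + σ² = 56663.0416·11359.2964/408000.5876 + 11359.2964 = σ²·(σ₀² + 408000.5876)/408000.5876 = 11359.2964·464663.6292/408000.5876 = 12936.873257; SD = √(11359.2964·464663.6292/408000.5876) = 113.7404.

113.7404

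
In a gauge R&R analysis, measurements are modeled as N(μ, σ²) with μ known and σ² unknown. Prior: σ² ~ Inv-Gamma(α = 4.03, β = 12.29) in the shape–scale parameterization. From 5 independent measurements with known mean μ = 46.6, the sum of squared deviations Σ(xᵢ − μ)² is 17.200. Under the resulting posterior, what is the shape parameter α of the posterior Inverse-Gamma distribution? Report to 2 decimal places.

6.53

With known mean μ and an Inverse-Gamma(α, β) prior on σ², the Normal likelihood is conjugate: posterior is Inv-Gamma(α + n/2, β + Σ(xᵢ−μ)²/2).
Posterior: Inv-Gamma(4.03 + 5/2, 12.29 + 17.200/2) = Inv-Gamma(6.53, 20.8900).
Posterior α = 6.53.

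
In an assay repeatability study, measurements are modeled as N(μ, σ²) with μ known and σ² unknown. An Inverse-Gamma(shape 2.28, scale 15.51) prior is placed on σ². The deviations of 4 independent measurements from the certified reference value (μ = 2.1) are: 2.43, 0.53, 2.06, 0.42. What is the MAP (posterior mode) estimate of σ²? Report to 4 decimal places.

With known mean μ and an Inverse-Gamma(α, β) prior on σ², the Normal likelihood is conjugate: posterior is Inv-Gamma(α + n/2, β + Σ(xᵢ−μ)²/2).
Σ(xᵢ−μ)² = (2.43)² + (0.53)² + (2.06)² + (0.42)² = 10.6058.
Posterior: Inv-Gamma(2.28 + 4/2, 15.51 + 10.6058/2) = Inv-Gamma(4.28, 20.81290).
Mode = β/(α+1) = 20.81290/5.28 = 3.9418.

3.9418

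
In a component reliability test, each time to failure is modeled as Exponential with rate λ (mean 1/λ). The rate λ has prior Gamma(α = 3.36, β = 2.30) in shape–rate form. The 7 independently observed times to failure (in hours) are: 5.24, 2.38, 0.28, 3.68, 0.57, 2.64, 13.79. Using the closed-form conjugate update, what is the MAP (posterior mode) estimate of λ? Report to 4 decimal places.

With a Gamma(shape α, rate β) prior on the exponential rate λ, the posterior after n observations with total T = Σxᵢ is Gamma(α+n, β+T).
Sum of observations T = 28.58 hours; n = 7.
Posterior: Gamma(3.36+7, 2.30+28.58) = Gamma(10.36, 30.88).
Mode = (α−1)/β = 0.3031.

0.3031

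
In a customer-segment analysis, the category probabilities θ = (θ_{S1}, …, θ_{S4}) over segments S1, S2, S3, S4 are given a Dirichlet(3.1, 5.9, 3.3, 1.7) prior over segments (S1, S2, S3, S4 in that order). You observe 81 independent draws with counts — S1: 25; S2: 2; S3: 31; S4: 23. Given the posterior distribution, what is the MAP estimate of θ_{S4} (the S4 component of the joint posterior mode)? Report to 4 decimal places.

0.2604

The Dirichlet prior is conjugate to the Multinomial likelihood: each posterior αⱼ = prior αⱼ + observed count nⱼ.
Posterior concentration: (28.1, 7.9, 34.3, 24.7), total = 95.0.
Joint mode component: (α_{S4}−1)/(Σα−K) = 23.7/91.0 = 0.2604.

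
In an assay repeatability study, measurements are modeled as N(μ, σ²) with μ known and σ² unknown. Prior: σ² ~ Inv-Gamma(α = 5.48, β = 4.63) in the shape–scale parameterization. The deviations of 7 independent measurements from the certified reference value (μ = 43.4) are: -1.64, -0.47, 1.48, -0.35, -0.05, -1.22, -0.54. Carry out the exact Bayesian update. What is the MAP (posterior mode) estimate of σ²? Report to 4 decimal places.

0.8149

With known mean μ and an Inverse-Gamma(α, β) prior on σ², the Normal likelihood is conjugate: posterior is Inv-Gamma(α + n/2, β + Σ(xᵢ−μ)²/2).
Σ(xᵢ−μ)² = (-1.64)² + (-0.47)² + (1.48)² + (-0.35)² + (-0.05)² + (-1.22)² + (-0.54)² = 7.0059.
Posterior: Inv-Gamma(5.48 + 7/2, 4.63 + 7.0059/2) = Inv-Gamma(8.98, 8.13295).
Mode = β/(α+1) = 8.13295/9.98 = 0.8149.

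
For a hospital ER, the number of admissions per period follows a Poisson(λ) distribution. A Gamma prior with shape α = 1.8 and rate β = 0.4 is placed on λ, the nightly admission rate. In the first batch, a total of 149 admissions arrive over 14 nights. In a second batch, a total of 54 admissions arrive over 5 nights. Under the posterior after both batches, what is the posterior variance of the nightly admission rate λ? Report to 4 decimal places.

0.5442

With a Gamma(shape α, rate β) prior, the Poisson likelihood is conjugate: the posterior is Gamma(α + ΣXᵢ, β + n).
After batch 1: Gamma(α+S, β+n) = Gamma(1.8+149, 0.4+14) = Gamma(150.8, 14.4).
After batch 2: Gamma(α+S, β+n) = Gamma(150.8+54, 14.4+5) = Gamma(204.8, 19.4).
Var = α/β² = 204.8/19.4² = 0.5442.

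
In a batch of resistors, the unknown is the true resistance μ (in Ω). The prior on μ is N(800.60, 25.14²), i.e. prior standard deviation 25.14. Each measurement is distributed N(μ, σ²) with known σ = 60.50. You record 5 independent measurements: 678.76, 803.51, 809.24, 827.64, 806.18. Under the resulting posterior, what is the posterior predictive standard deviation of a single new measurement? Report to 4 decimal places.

For Normal data with known variance σ², a Normal(μ₀, σ₀²) prior on μ is conjugate. Posterior precision = 1/σ₀² + n/σ²; posterior mean is the precision-weighted average of μ₀ and x̄.
σ₀² = 25.14² = 632.0196, σ² = 60.50² = 3660.25; σ² + n·σ₀² = 3660.25 + 5·632.0196 = 6820.348.
Posterior precision = 1/σ₀² + n/σ² = 1/632.0196 + 5/3660.25 = (σ² + n·σ₀²)/(σ₀²σ²) = 6820.348/(632.0196·3660.25); posterior variance σₙ² = σ₀²σ²/(σ² + n·σ₀²) = 632.0196·3660.25/6820.348 = 339.183534.
Predictive variance for one new observation = σₙ² + σ² = 632.0196·3660.25/6820.348 + 3660.25 = σ²·(σ₀² + 6820.348)/6820.348 = 3660.25·7452.3676/6820.348 = 3999.433534; SD = √(3660.25·7452.3676/6820.348) = 63.2411.

63.2411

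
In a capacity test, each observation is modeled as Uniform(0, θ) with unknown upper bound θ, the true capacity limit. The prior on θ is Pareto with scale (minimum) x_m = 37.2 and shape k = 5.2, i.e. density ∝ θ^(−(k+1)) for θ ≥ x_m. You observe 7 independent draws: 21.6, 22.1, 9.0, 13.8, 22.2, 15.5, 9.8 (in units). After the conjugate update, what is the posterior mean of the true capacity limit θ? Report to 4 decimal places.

40.5214

A Pareto(scale x_m, shape k) prior on the upper bound θ of Uniform(0, θ) is conjugate: posterior is Pareto(max(x_m, max xᵢ), k + n).
Sample maximum = 22.2; prior scale x_m = 37.2 → posterior scale = max = 37.2.
Posterior shape = 5.2 + 7 = 12.2.
E[θ|data] = k·x_m/(k−1) = 12.2·37.2/11.2 = 40.5214.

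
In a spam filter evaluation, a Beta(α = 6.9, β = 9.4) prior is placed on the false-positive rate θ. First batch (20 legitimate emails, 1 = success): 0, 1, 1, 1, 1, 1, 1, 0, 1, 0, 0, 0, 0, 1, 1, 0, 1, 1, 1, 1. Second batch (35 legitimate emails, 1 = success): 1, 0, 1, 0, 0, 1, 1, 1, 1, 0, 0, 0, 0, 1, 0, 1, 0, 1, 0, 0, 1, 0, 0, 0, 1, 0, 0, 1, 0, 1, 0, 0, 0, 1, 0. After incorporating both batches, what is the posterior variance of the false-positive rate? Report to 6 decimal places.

0.003449

The Beta prior is conjugate to a Binomial/Bernoulli likelihood; the update adds successes to α and failures to β.
After batch 1: Beta(6.9+13, 9.4+7) = Beta(19.9, 16.4).
After batch 2: Beta(19.9+14, 16.4+21) = Beta(33.9, 37.4).
Var = αβ/((α+β)²(α+β+1)) = 33.9·37.4/(71.3²·72.3) = 0.003449.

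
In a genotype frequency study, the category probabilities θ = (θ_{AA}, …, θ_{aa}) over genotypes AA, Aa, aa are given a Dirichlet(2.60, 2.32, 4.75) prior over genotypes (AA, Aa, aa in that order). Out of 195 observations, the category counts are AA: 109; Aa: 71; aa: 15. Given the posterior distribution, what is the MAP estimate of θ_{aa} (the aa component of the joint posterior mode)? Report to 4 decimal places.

The Dirichlet prior is conjugate to the Multinomial likelihood: each posterior αⱼ = prior αⱼ + observed count nⱼ.
Posterior concentration: (111.60, 73.32, 19.75), total = 204.67.
Joint mode component: (α_{aa}−1)/(Σα−K) = 18.75/201.67 = 0.0930.

0.0930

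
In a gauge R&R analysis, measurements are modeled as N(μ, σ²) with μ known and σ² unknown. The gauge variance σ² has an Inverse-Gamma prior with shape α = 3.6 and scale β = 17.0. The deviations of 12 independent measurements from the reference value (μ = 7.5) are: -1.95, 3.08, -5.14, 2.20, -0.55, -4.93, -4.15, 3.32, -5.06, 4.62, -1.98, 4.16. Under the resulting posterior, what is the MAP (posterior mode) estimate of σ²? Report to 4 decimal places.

With known mean μ and an Inverse-Gamma(α, β) prior on σ², the Normal likelihood is conjugate: posterior is Inv-Gamma(α + n/2, β + Σ(xᵢ−μ)²/2).
Σ(xᵢ−μ)² = (-1.95)² + (3.08)² + (-5.14)² + (2.20)² + (-0.55)² + (-4.93)² + (-4.15)² + (3.32)² + (-5.06)² + (4.62)² + (-1.98)² + (4.16)² = 165.5748.
Posterior: Inv-Gamma(3.6 + 12/2, 17.0 + 165.5748/2) = Inv-Gamma(9.60, 99.78740).
Mode = β/(α+1) = 99.78740/10.60 = 9.4139.

9.4139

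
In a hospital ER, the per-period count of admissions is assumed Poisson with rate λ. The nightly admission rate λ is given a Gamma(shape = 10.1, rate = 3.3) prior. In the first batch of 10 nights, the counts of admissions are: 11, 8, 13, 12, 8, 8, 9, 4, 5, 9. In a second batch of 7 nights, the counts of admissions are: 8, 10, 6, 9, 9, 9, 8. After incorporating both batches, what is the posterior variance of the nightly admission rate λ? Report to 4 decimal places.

0.3788

With a Gamma(shape α, rate β) prior, the Poisson likelihood is conjugate: the posterior is Gamma(α + ΣXᵢ, β + n).
Batch 1: sum of counts S = 87 over n = 10 nights.
After batch 1: Gamma(α+S, β+n) = Gamma(10.1+87, 3.3+10) = Gamma(97.1, 13.3).
Batch 2: sum of counts S = 59 over n = 7 nights.
After batch 2: Gamma(α+S, β+n) = Gamma(97.1+59, 13.3+7) = Gamma(156.1, 20.3).
Var = α/β² = 156.1/20.3² = 0.3788.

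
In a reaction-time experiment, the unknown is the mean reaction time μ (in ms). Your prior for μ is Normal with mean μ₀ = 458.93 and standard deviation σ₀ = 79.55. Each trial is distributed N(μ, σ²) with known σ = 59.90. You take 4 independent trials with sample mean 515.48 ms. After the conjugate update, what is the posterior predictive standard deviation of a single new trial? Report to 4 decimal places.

For Normal data with known variance σ², a Normal(μ₀, σ₀²) prior on μ is conjugate. Posterior precision = 1/σ₀² + n/σ²; posterior mean is the precision-weighted average of μ₀ and x̄.
σ₀² = 79.55² = 6328.2025, σ² = 59.90² = 3588.01; σ² + n·σ₀² = 3588.01 + 4·6328.2025 = 28900.82.
Posterior precision = 1/σ₀² + n/σ² = 1/6328.2025 + 4/3588.01 = (σ² + n·σ₀²)/(σ₀²σ²) = 28900.82/(6328.2025·3588.01); posterior variance σₙ² = σ₀²σ²/(σ² + n·σ₀²) = 6328.2025·3588.01/28900.82 = 785.640472.
Predictive variance for one new observation = σₙ² + σ² = 6328.2025·3588.01/28900.82 + 3588.01 = σ²·(σ₀² + 28900.82)/28900.82 = 3588.01·35229.0225/28900.82 = 4373.650472; SD = √(3588.01·35229.0225/28900.82) = 66.1336.

66.1336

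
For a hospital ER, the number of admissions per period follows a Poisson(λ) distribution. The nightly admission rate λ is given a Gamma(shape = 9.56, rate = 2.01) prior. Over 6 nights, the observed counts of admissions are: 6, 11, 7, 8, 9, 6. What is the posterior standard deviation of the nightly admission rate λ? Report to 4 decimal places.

With a Gamma(shape α, rate β) prior, the Poisson likelihood is conjugate: the posterior is Gamma(α + ΣXᵢ, β + n).
Sum of counts S = 47 over n = 6 nights.
Posterior: Gamma(α+S, β+n) = Gamma(9.56+47, 2.01+6) = Gamma(56.56, 8.01).
SD = √α/β = √56.56/8.01 = 0.9389.

0.9389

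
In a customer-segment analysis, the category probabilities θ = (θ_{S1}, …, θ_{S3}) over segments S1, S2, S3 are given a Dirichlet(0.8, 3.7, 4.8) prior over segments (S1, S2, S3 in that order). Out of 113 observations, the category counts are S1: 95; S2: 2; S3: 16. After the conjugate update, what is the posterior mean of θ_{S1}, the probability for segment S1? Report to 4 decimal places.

The Dirichlet prior is conjugate to the Multinomial likelihood: each posterior αⱼ = prior αⱼ + observed count nⱼ.
Posterior concentration: (95.8, 5.7, 20.8), total = 122.3.
E[θ_{S1}|data] = α_{S1}/Σα = 95.8/122.3 = 0.7833.

0.7833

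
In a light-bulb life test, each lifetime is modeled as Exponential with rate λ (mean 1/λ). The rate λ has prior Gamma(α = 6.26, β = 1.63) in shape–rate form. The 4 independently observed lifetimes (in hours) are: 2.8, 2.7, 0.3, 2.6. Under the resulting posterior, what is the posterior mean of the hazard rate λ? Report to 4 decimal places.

1.0229

With a Gamma(shape α, rate β) prior on the exponential rate λ, the posterior after n observations with total T = Σxᵢ is Gamma(α+n, β+T).
Sum of observations T = 8.4 hours; n = 4.
Posterior: Gamma(6.26+4, 1.63+8.4) = Gamma(10.26, 10.03).
Posterior mean of λ = α/β = 10.26/10.03 = 1.0229.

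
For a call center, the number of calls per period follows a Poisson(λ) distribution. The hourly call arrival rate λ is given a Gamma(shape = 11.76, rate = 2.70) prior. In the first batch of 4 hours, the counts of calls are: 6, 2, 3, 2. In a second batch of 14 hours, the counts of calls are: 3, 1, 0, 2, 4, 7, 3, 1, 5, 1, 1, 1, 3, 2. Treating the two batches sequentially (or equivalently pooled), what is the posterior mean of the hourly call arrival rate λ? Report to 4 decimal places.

With a Gamma(shape α, rate β) prior, the Poisson likelihood is conjugate: the posterior is Gamma(α + ΣXᵢ, β + n).
Batch 1: sum of counts S = 13 over n = 4 hours.
After batch 1: Gamma(α+S, β+n) = Gamma(11.76+13, 2.70+4) = Gamma(24.76, 6.70).
Batch 2: sum of counts S = 34 over n = 14 hours.
After batch 2: Gamma(α+S, β+n) = Gamma(24.76+34, 6.70+14) = Gamma(58.76, 20.70).
Posterior mean = α/β = 58.76/20.70 = 2.8386.

2.8386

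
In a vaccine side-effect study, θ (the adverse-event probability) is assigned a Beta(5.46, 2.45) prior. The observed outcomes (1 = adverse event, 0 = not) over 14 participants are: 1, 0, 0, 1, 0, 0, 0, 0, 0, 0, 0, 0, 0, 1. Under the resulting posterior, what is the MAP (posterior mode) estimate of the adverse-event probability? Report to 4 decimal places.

The Beta prior is conjugate to a Binomial/Bernoulli likelihood; the update adds successes to α and failures to β.
Posterior: Beta(α+k, β+n−k) = Beta(5.46+3, 2.45+11) = Beta(8.46, 13.45).
Mode of Beta(a,b) for a,b>1 is (a−1)/(a+b−2) = 7.46/19.91 = 0.3747.

0.3747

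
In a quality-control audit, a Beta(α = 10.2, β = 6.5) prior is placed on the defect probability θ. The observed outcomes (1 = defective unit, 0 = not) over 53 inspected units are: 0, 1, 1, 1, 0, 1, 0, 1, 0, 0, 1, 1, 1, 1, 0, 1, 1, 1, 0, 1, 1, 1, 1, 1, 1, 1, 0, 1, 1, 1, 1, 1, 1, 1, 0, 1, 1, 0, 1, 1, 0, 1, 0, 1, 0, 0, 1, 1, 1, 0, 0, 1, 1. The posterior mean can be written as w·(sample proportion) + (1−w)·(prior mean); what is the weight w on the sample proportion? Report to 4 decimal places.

0.7604

The Beta prior is conjugate to a Binomial/Bernoulli likelihood; the update adds successes to α and failures to β.
Posterior mean = (α₀+k)/(α₀+β₀+n) = [n/(α₀+β₀+n)]·(k/n) + [(α₀+β₀)/(α₀+β₀+n)]·α₀/(α₀+β₀), so only n and the prior enter the weight.
The weight on the data is w = n/(α₀+β₀+n) = 53/(10.2+6.5+53) = 53/69.7 = 0.7604.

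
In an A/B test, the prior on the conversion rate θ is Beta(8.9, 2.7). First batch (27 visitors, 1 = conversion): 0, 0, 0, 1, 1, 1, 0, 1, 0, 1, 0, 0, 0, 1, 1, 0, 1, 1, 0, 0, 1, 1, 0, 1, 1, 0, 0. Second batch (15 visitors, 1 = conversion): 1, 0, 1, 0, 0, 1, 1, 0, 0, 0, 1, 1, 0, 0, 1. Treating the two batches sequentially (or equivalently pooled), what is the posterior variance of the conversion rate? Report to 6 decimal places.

The Beta prior is conjugate to a Binomial/Bernoulli likelihood; the update adds successes to α and failures to β.
After batch 1: Beta(8.9+13, 2.7+14) = Beta(21.9, 16.7).
After batch 2: Beta(21.9+7, 16.7+8) = Beta(28.9, 24.7).
Var = αβ/((α+β)²(α+β+1)) = 28.9·24.7/(53.6²·54.6) = 0.004551.

0.004551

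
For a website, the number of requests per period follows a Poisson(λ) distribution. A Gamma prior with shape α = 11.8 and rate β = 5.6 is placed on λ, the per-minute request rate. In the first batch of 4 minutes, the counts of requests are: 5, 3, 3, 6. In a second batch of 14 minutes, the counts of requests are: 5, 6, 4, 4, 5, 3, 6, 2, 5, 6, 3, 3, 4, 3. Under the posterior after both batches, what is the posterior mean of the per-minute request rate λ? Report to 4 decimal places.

3.7203

With a Gamma(shape α, rate β) prior, the Poisson likelihood is conjugate: the posterior is Gamma(α + ΣXᵢ, β + n).
Batch 1: sum of counts S = 17 over n = 4 minutes.
After batch 1: Gamma(α+S, β+n) = Gamma(11.8+17, 5.6+4) = Gamma(28.8, 9.6).
Batch 2: sum of counts S = 59 over n = 14 minutes.
After batch 2: Gamma(α+S, β+n) = Gamma(28.8+59, 9.6+14) = Gamma(87.8, 23.6).
Posterior mean = α/β = 87.8/23.6 = 3.7203.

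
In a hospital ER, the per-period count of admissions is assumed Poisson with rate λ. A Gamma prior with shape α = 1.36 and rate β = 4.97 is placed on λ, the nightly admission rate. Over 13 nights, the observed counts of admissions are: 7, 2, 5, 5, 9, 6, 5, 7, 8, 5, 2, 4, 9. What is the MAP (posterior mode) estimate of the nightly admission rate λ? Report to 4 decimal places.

With a Gamma(shape α, rate β) prior, the Poisson likelihood is conjugate: the posterior is Gamma(α + ΣXᵢ, β + n).
Sum of counts S = 74 over n = 13 nights.
Posterior: Gamma(α+S, β+n) = Gamma(1.36+74, 4.97+13) = Gamma(75.36, 17.97).
Mode of Gamma(α,β) for α≥1 is (α−1)/β = 74.36/17.97 = 4.1380.

4.1380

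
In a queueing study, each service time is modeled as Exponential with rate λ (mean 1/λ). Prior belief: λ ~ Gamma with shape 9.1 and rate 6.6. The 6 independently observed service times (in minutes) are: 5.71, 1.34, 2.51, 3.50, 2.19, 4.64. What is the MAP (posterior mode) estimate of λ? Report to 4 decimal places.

With a Gamma(shape α, rate β) prior on the exponential rate λ, the posterior after n observations with total T = Σxᵢ is Gamma(α+n, β+T).
Sum of observations T = 19.89 minutes; n = 6.
Posterior: Gamma(9.1+6, 6.6+19.89) = Gamma(15.1, 26.49).
Mode = (α−1)/β = 0.5323.

0.5323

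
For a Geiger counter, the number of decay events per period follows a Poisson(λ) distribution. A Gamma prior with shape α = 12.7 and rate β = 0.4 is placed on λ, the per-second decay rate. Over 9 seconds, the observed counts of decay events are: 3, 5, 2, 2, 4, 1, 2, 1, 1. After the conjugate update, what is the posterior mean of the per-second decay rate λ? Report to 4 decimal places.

3.5851

With a Gamma(shape α, rate β) prior, the Poisson likelihood is conjugate: the posterior is Gamma(α + ΣXᵢ, β + n).
Sum of counts S = 21 over n = 9 seconds.
Posterior: Gamma(α+S, β+n) = Gamma(12.7+21, 0.4+9) = Gamma(33.7, 9.4).
Posterior mean = α/β = 33.7/9.4 = 3.5851.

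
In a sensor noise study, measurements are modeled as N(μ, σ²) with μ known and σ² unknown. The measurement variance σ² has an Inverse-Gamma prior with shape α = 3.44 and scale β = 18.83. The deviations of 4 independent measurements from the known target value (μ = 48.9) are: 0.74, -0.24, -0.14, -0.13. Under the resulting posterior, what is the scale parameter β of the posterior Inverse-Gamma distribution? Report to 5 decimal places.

With known mean μ and an Inverse-Gamma(α, β) prior on σ², the Normal likelihood is conjugate: posterior is Inv-Gamma(α + n/2, β + Σ(xᵢ−μ)²/2).
Σ(xᵢ−μ)² = (0.74)² + (-0.24)² + (-0.14)² + (-0.13)² = 0.6417.
Posterior: Inv-Gamma(3.44 + 4/2, 18.83 + 0.6417/2) = Inv-Gamma(5.44, 19.15085).
Posterior β = 19.15085.

19.15085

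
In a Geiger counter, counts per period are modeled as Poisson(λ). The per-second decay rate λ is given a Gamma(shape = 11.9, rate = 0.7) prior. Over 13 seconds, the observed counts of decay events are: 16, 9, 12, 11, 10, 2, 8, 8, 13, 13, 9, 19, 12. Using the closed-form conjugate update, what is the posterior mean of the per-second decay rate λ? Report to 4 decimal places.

11.2336

With a Gamma(shape α, rate β) prior, the Poisson likelihood is conjugate: the posterior is Gamma(α + ΣXᵢ, β + n).
Sum of counts S = 142 over n = 13 seconds.
Posterior: Gamma(α+S, β+n) = Gamma(11.9+142, 0.7+13) = Gamma(153.9, 13.7).
Posterior mean = α/β = 153.9/13.7 = 11.2336.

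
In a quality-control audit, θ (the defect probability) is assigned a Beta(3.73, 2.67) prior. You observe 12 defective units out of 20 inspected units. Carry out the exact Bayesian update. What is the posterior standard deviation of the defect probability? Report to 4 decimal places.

The Beta prior is conjugate to a Binomial/Bernoulli likelihood; the update adds successes to α and failures to β.
Posterior: Beta(α+k, β+n−k) = Beta(3.73+12, 2.67+8) = Beta(15.73, 10.67).
Var = αβ/((α+β)²(α+β+1)) = 15.73·10.67/(26.40²·27.40) = 0.00878890; SD = √0.00878890 = 0.0937.

0.0937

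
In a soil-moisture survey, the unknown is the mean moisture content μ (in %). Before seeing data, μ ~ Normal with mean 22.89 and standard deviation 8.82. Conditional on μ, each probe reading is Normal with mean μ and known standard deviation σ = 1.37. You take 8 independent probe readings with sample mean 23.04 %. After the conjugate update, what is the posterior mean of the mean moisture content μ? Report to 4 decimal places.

For Normal data with known variance σ², a Normal(μ₀, σ₀²) prior on μ is conjugate. Posterior precision = 1/σ₀² + n/σ²; posterior mean is the precision-weighted average of μ₀ and x̄.
n·x̄ = 8·23.04 = 184.32.
σ₀² = 8.82² = 77.7924, σ² = 1.37² = 1.8769; σ² + n·σ₀² = 1.8769 + 8·77.7924 = 624.2161.
Posterior mean = (μ₀/σ₀² + n·x̄/σ²)/(1/σ₀² + n/σ²) = (σ²·μ₀ + σ₀²·n·x̄)/(σ² + n·σ₀²) = (1.8769·22.89 + 77.7924·184.32)/624.2161 = 14381.657409/624.2161 = 23.0395.

23.0395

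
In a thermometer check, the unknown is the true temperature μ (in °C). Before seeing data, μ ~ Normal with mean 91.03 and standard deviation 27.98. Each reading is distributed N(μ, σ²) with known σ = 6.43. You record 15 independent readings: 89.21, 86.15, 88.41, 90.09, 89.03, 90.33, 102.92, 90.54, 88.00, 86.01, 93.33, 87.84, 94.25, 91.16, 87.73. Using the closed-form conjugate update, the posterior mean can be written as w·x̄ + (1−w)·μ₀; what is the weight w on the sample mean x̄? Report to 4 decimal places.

For Normal data with known variance σ², a Normal(μ₀, σ₀²) prior on μ is conjugate. Posterior precision = 1/σ₀² + n/σ²; posterior mean is the precision-weighted average of μ₀ and x̄.
σ₀² = 27.98² = 782.8804, σ² = 6.43² = 41.3449. Prior precision 1/σ₀² = 1/782.8804; data precision n/σ² = 15/41.3449.
w = (n/σ²)/(1/σ₀² + n/σ²) = n·σ₀²/(σ² + n·σ₀²) = 15·782.8804/(41.3449 + 15·782.8804) = 11743.206/11784.5509 = 0.9965.

0.9965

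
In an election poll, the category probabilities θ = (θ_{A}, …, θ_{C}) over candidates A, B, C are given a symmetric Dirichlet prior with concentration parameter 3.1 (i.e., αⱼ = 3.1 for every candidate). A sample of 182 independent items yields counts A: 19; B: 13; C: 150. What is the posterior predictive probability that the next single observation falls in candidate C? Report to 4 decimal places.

The Dirichlet prior is conjugate to the Multinomial likelihood: each posterior αⱼ = prior αⱼ + observed count nⱼ.
Posterior concentration: (22.1, 16.1, 153.1), total = 191.3.
P(next = C | data) = α_{C}/Σα = 0.8003.

0.8003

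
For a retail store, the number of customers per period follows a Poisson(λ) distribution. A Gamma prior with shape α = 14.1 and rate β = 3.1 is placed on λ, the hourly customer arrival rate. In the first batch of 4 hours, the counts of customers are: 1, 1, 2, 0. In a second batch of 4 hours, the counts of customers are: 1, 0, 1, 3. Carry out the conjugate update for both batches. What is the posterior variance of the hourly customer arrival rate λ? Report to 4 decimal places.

0.1875

With a Gamma(shape α, rate β) prior, the Poisson likelihood is conjugate: the posterior is Gamma(α + ΣXᵢ, β + n).
Batch 1: sum of counts S = 4 over n = 4 hours.
After batch 1: Gamma(α+S, β+n) = Gamma(14.1+4, 3.1+4) = Gamma(18.1, 7.1).
Batch 2: sum of counts S = 5 over n = 4 hours.
After batch 2: Gamma(α+S, β+n) = Gamma(18.1+5, 7.1+4) = Gamma(23.1, 11.1).
Var = α/β² = 23.1/11.1² = 0.1875.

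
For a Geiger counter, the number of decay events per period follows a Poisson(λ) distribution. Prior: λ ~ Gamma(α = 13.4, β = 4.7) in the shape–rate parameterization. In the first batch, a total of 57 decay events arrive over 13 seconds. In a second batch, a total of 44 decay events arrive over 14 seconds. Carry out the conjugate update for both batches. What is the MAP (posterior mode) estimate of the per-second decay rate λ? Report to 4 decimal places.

With a Gamma(shape α, rate β) prior, the Poisson likelihood is conjugate: the posterior is Gamma(α + ΣXᵢ, β + n).
After batch 1: Gamma(α+S, β+n) = Gamma(13.4+57, 4.7+13) = Gamma(70.4, 17.7).
After batch 2: Gamma(α+S, β+n) = Gamma(70.4+44, 17.7+14) = Gamma(114.4, 31.7).
Mode of Gamma(α,β) for α≥1 is (α−1)/β = 113.4/31.7 = 3.5773.

3.5773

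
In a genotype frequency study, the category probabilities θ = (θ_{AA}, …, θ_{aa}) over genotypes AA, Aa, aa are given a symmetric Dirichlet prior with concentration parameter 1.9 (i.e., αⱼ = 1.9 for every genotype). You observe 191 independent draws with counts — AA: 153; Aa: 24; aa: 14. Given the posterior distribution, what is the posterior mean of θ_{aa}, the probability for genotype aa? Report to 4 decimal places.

0.0808

The Dirichlet prior is conjugate to the Multinomial likelihood: each posterior αⱼ = prior αⱼ + observed count nⱼ.
Posterior concentration: (154.9, 25.9, 15.9), total = 196.7.
E[θ_{aa}|data] = α_{aa}/Σα = 15.9/196.7 = 0.0808.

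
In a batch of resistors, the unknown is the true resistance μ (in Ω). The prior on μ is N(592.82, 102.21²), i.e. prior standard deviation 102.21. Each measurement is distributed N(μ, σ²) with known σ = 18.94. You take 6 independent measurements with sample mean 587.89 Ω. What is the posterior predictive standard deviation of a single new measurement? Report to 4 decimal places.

For Normal data with known variance σ², a Normal(μ₀, σ₀²) prior on μ is conjugate. Posterior precision = 1/σ₀² + n/σ²; posterior mean is the precision-weighted average of μ₀ and x̄.
σ₀² = 102.21² = 10446.8841, σ² = 18.94² = 358.7236; σ² + n·σ₀² = 358.7236 + 6·10446.8841 = 63040.0282.
Posterior precision = 1/σ₀² + n/σ² = 1/10446.8841 + 6/358.7236 = (σ² + n·σ₀²)/(σ₀²σ²) = 63040.0282/(10446.8841·358.7236); posterior variance σₙ² = σ₀²σ²/(σ² + n·σ₀²) = 10446.8841·358.7236/63040.0282 = 59.447053.
Predictive variance for one new observation = σₙ² + σ² = 10446.8841·358.7236/63040.0282 + 358.7236 = σ²·(σ₀² + 63040.0282)/63040.0282 = 358.7236·73486.9123/63040.0282 = 418.170653; SD = √(358.7236·73486.9123/63040.0282) = 20.4492.

20.4492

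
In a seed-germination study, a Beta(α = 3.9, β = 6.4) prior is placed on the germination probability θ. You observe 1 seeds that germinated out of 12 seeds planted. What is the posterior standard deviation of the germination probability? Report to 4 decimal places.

The Beta prior is conjugate to a Binomial/Bernoulli likelihood; the update adds successes to α and failures to β.
Posterior: Beta(α+k, β+n−k) = Beta(3.9+1, 6.4+11) = Beta(4.9, 17.4).
Var = αβ/((α+β)²(α+β+1)) = 4.9·17.4/(22.3²·23.3) = 0.00735834; SD = √0.00735834 = 0.0858.

0.0858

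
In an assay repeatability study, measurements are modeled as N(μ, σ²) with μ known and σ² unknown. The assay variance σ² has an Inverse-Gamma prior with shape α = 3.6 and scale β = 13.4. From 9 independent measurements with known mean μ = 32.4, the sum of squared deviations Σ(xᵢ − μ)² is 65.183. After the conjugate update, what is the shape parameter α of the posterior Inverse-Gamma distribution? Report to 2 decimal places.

With known mean μ and an Inverse-Gamma(α, β) prior on σ², the Normal likelihood is conjugate: posterior is Inv-Gamma(α + n/2, β + Σ(xᵢ−μ)²/2).
Posterior: Inv-Gamma(3.6 + 9/2, 13.4 + 65.183/2) = Inv-Gamma(8.10, 45.9915).
Posterior α = 8.10.

8.10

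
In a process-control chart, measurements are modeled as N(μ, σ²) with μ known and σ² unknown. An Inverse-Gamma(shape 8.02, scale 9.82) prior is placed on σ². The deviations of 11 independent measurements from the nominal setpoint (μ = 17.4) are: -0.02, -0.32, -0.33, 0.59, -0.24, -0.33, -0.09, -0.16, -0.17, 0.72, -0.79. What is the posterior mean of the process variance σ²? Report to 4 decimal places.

0.8615

With known mean μ and an Inverse-Gamma(α, β) prior on σ², the Normal likelihood is conjugate: posterior is Inv-Gamma(α + n/2, β + Σ(xᵢ−μ)²/2).
Σ(xᵢ−μ)² = (-0.02)² + (-0.32)² + (-0.33)² + (0.59)² + (-0.24)² + (-0.33)² + (-0.09)² + (-0.16)² + (-0.17)² + (0.72)² + (-0.79)² = 1.9314.
Posterior: Inv-Gamma(8.02 + 11/2, 9.82 + 1.9314/2) = Inv-Gamma(13.52, 10.78570).
E[σ²|data] = β/(α−1) = 10.78570/12.52 = 0.8615.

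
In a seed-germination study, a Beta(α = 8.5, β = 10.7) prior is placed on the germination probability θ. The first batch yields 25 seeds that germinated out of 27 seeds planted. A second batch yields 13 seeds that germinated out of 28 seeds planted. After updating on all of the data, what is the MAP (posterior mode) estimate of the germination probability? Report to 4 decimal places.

0.6302

The Beta prior is conjugate to a Binomial/Bernoulli likelihood; the update adds successes to α and failures to β.
After batch 1: Beta(8.5+25, 10.7+2) = Beta(33.5, 12.7).
After batch 2: Beta(33.5+13, 12.7+15) = Beta(46.5, 27.7).
Mode of Beta(a,b) for a,b>1 is (a−1)/(a+b−2) = 45.5/72.2 = 0.6302.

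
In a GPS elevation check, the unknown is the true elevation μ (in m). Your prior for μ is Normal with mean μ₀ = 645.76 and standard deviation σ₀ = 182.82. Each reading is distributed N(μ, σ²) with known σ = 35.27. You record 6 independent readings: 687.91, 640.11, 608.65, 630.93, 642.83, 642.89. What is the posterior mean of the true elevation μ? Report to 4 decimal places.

For Normal data with known variance σ², a Normal(μ₀, σ₀²) prior on μ is conjugate. Posterior precision = 1/σ₀² + n/σ²; posterior mean is the precision-weighted average of μ₀ and x̄.
Σxᵢ = 687.91 + 640.11 + 608.65 + 630.93 + 642.83 + 642.89 = 3853.32, so n·x̄ = 3853.32.
σ₀² = 182.82² = 33423.1524, σ² = 35.27² = 1243.9729; σ² + n·σ₀² = 1243.9729 + 6·33423.1524 = 201782.8873.
Posterior mean = (μ₀/σ₀² + n·x̄/σ²)/(1/σ₀² + n/σ²) = (σ²·μ₀ + σ₀²·n·x̄)/(σ² + n·σ₀²) = (1243.9729·645.76 + 33423.1524·3853.32)/201782.8873 = 129593409.545872/201782.8873 = 642.2418.

642.2418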